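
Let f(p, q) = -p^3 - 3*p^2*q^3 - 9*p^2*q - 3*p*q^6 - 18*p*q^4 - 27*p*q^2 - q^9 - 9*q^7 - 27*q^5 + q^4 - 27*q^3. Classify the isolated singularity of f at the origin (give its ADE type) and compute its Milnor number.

Type E6, Milnor number mu = 6.

The Hessian of f at 0 has rank 0. Corank 2; j^3 = -(p + 3*q)^3 is a perfect cube, so E-series; the 4-jet and mu = 6 give E_6.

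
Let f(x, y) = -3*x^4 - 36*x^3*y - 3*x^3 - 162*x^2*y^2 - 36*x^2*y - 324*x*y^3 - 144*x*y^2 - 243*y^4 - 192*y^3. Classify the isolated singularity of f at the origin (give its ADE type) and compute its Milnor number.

Type E_6, Milnor number mu = 6.

The Hessian of f at 0 has rank 0. Corank 2; j^3 = -3*(x + 4*y)^3 is a perfect cube, so E-series; the 4-jet and mu = 6 give E_6.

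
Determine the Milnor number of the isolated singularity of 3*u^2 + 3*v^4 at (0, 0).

3

The Hessian of f at 0 has rank 1. Corank 1: A-series; mu = 3 gives A_3.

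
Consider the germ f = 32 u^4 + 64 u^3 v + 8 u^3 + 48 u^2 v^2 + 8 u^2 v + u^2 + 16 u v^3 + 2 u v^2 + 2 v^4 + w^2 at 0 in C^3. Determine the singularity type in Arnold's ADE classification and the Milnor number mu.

Type A_3, Milnor number mu = 3.

The Hessian of f at 0 is [[2, 0, 0], [0, 0, 0], [0, 0, 2]] with rank 2, so corank 1. A Groebner basis of the Jacobian ideal J(f) in C{u,v,w} is {u^2, u*v, u + v^2, w}; counting standard monomials gives mu = 3. Corank 1: A-series; mu = 3 gives A_3.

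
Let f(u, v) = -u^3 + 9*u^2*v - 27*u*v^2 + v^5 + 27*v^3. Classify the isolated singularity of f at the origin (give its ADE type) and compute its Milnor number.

The Hessian of f at 0 is [[0, 0], [0, 0]] with rank 0, so corank 2. A Groebner basis of the Jacobian ideal J(f) in C{u,v} is {v^4, u^2 - 6*u*v + 9*v^2}; counting standard monomials gives mu = 8. Corank 2; j^3 = -(u - 3*v)^3 is a perfect cube, so E-series; the 5-jet and mu = 8 give E_8.

Type E_8, Milnor number mu = 8.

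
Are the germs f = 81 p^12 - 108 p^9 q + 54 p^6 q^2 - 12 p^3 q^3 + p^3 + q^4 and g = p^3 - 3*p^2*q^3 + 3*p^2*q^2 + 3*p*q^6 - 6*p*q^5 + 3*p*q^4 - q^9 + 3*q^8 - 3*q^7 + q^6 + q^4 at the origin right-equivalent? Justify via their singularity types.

Yes.

The Hessian of f at 0 has rank 0. Corank 2; j^3 = p^3 is a perfect cube, so E-series; the 4-jet and mu = 6 give E_6. The Hessian of g at 0 has rank 0. Corank 2; j^3 = p^3 is a perfect cube, so E-series; the 4-jet and mu = 6 give E_6. Both have type E_6, hence right-equivalent.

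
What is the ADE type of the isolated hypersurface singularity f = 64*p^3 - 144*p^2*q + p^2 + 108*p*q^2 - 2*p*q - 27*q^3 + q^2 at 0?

A_2

The Hessian of f at 0 has rank 1. Corank 1: A-series; mu = 2 gives A_2.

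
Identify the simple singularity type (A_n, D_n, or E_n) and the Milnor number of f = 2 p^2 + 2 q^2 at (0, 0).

The Hessian of f at 0 is [[4, 0], [0, 4]] with rank 2, so corank 0. A Groebner basis of the Jacobian ideal J(f) in C{p,q} is {p, q}; counting standard monomials gives mu = 1. Corank 0: nondegenerate Morse point, so A_1.

Type A_{1}, Milnor number mu = 1.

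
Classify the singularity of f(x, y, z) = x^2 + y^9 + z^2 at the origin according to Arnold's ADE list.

A8

The Hessian of f at 0 is [[2, 0, 0], [0, 0, 0], [0, 0, 2]] with rank 2, so corank 1. A Groebner basis of the Jacobian ideal J(f) in C{x,y,z} is {y^8, x, z}; counting standard monomials gives mu = 8. Corank 1: A-series; mu = 8 gives A_8.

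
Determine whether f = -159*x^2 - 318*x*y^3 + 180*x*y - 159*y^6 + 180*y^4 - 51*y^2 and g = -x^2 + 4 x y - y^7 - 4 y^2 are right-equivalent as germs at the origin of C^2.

No.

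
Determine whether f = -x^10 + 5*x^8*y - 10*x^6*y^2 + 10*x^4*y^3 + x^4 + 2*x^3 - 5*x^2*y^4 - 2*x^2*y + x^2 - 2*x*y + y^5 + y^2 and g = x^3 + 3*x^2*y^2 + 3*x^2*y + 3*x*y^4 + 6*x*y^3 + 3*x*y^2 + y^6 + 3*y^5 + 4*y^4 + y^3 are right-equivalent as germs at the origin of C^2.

The Hessian of f at 0 is [[2, -2], [-2, 2]] with rank 1, so corank 1. A Groebner basis of the Jacobian ideal J(f) in C{x,y} is {-x/2 + y^3 - y^2/2 + y/2, x^2 + x - y, x*y + x/2 - y^2/2 - y/2}; counting standard monomials gives mu = 4. Corank 1: A-series; mu = 4 gives A_4. The Hessian of g at 0 is [[0, 0], [0, 0]] with rank 0, so corank 2. A Groebner basis of the Jacobian ideal J(g) in C{x,y} is {x^3 + 3*x^2/2 + 3*x*y + 3*y^2/2, x^2*y - x^2 - 2*x*y - y^2, x^2/2 + x*y^2 + x*y + y^2/2, y^3}; counting standard monomials gives mu = 6. Corank 2; j^3 = (x + y)^3 is a perfect cube, so E-series; the 4-jet and mu = 6 give E_6. f is A_4 but g is E_6, hence not right-equivalent.

No.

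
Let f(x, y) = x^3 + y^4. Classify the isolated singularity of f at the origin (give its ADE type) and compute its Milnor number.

The Hessian of f at 0 has rank 0. Corank 2; j^3 = x^3 is a perfect cube, so E-series; the 4-jet and mu = 6 give E_6.

Type E_6, Milnor number mu = 6.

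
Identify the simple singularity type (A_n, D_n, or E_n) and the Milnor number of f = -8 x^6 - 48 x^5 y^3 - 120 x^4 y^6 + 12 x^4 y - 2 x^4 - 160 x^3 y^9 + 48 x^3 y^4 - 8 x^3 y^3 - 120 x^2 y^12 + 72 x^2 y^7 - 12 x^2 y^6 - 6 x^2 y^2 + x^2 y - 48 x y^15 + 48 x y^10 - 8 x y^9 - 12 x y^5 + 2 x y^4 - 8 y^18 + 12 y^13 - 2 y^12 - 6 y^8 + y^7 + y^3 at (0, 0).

The Hessian of f at 0 has rank 0. Corank 2; j^3 = y*(x^2 + y^2) splits into three distinct lines over C (the quadratic factor has nonzero discriminant), so D_4.

Type D_{4}, Milnor number mu = 4.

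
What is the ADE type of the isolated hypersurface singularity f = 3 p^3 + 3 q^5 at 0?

The Hessian of f at 0 is [[0, 0], [0, 0]] with rank 0, so corank 2. A Groebner basis of the Jacobian ideal J(f) in C{p,q} is {q^4, p^2}; counting standard monomials gives mu = 8. Corank 2; j^3 = 3*p^3 is a perfect cube, so E-series; the 5-jet and mu = 8 give E_8.

E_{8}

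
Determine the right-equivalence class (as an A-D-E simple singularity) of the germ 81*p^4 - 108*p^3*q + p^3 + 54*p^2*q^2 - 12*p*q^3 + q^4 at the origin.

The Hessian of f at 0 is [[0, 0], [0, 0]] with rank 0, so corank 2. A Groebner basis of the Jacobian ideal J(f) in C{p,q} is {q^4, p*q^2 - q^3/9, p^2}; counting standard monomials gives mu = 6. Corank 2; j^3 = p^3 is a perfect cube, so E-series; the 4-jet and mu = 6 give E_6.

E_6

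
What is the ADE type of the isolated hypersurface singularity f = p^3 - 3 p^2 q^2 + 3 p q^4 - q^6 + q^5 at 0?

E8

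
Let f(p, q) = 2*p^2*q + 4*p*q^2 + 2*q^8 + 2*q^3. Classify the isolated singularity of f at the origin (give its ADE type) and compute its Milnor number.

The Hessian of f at 0 is [[0, 0], [0, 0]] with rank 0, so corank 2. A Groebner basis of the Jacobian ideal J(f) in C{p,q} is {p^2/8 + q^7 - q^2/8, p^3 + q^3, p*q + q^2}; counting standard monomials gives mu = 9. Corank 2; j^3 = 2*q*(p + q)^2 has shape L^2 M (L != M), so D-series; mu = 9 gives D_9.

Type D_9, Milnor number mu = 9.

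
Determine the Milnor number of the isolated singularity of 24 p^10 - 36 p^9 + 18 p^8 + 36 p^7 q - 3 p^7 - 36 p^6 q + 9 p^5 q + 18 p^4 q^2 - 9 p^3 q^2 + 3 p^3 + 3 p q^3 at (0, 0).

7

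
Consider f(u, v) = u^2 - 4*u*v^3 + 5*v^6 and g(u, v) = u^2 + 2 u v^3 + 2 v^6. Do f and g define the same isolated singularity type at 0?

The Hessian of f at 0 is [[2, 0], [0, 0]] with rank 1, so corank 1. A Groebner basis of the Jacobian ideal J(f) in C{u,v} is {u*v^2, -u/2 + v^3, u^2}; counting standard monomials gives mu = 5. Corank 1: A-series; mu = 5 gives A_5. The Hessian of g at 0 is [[2, 0], [0, 0]] with rank 1, so corank 1. A Groebner basis of the Jacobian ideal J(g) in C{u,v} is {u*v^2, u + v^3, u^2}; counting standard monomials gives mu = 5. Corank 1: A-series; mu = 5 gives A_5. Both have type A_5, hence right-equivalent.

Yes.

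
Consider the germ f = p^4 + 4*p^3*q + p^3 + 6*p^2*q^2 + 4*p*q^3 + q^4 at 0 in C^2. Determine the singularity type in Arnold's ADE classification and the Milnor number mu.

Type E_6, Milnor number mu = 6.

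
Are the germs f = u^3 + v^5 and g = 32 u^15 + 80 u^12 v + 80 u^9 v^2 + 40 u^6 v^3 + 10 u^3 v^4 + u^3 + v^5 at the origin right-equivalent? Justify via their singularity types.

Yes.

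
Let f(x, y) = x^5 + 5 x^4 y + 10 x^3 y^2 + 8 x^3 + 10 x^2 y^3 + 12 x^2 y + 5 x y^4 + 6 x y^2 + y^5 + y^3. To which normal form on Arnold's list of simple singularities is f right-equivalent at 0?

The Hessian of f at 0 has rank 0. Corank 2; j^3 = (2*x + y)^3 is a perfect cube, so E-series; the 5-jet and mu = 8 give E_8.

E8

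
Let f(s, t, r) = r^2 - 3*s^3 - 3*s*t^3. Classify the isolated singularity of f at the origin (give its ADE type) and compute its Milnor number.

Type E_{7}, Milnor number mu = 7.

The Hessian of f at 0 is [[0, 0, 0], [0, 0, 0], [0, 0, 2]] with rank 1, so corank 2. A Groebner basis of the Jacobian ideal J(f) in C{s,t,r} is {s^3, s*t^2, 3*s^2 + t^3, r}; counting standard monomials gives mu = 7. Corank 2; j^3 = -3*s^3 is a perfect cube, so E-series; the 4-jet and mu = 7 give E_7.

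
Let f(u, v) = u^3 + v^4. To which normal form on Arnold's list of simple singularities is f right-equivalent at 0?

E_{6}

The Hessian of f at 0 has rank 0. Corank 2; j^3 = u^3 is a perfect cube, so E-series; the 4-jet and mu = 6 give E_6.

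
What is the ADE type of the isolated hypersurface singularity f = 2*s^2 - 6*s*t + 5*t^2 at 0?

A_1

The Hessian of f at 0 has rank 2. Corank 0: nondegenerate Morse point, so A_1.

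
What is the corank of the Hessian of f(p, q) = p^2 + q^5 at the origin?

1

Hessian at 0 has rank 1.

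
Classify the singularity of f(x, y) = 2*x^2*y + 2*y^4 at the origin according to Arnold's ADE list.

D_{5}

The Hessian of f at 0 has rank 0. Corank 2; j^3 = 2*x^2*y has shape L^2 M (L != M), so D-series; mu = 5 gives D_5.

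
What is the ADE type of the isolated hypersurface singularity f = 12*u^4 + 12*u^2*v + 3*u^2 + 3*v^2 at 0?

A_1

The Hessian of f at 0 has rank 2. Corank 0: nondegenerate Morse point, so A_1.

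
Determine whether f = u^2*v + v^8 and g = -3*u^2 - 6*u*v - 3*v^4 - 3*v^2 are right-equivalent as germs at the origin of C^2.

The Hessian of f at 0 has rank 0. Corank 2; j^3 = u^2*v has shape L^2 M (L != M), so D-series; mu = 9 gives D_9. The Hessian of g at 0 has rank 1. Corank 1: A-series; mu = 3 gives A_3. f is D_9 but g is A_3, hence not right-equivalent.

No.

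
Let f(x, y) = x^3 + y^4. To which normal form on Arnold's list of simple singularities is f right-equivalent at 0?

The Hessian of f at 0 has rank 0. Corank 2; j^3 = x^3 is a perfect cube, so E-series; the 4-jet and mu = 6 give E_6.

E_{6}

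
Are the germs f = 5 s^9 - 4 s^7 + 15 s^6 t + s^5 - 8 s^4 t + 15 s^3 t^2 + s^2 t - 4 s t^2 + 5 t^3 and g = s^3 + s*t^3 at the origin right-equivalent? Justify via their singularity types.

The Hessian of f at 0 is [[0, 0], [0, 0]] with rank 0, so corank 2. A Groebner basis of the Jacobian ideal J(f) in C{s,t} is {t^3, s^2 - t^2, s*t - 2*t^2}; counting standard monomials gives mu = 4. Corank 2; j^3 = t*(s^2 - 4*s*t + 5*t^2) splits into three distinct lines over C (the quadratic factor has nonzero discriminant), so D_4. The Hessian of g at 0 is [[0, 0], [0, 0]] with rank 0, so corank 2. A Groebner basis of the Jacobian ideal J(g) in C{s,t} is {s^3, s*t^2, 3*s^2 + t^3}; counting standard monomials gives mu = 7. Corank 2; j^3 = s^3 is a perfect cube, so E-series; the 4-jet and mu = 7 give E_7. f is D_4 but g is E_7, hence not right-equivalent.

No.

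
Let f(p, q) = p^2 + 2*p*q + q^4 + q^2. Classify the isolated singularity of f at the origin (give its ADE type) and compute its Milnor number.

Type A_3, Milnor number mu = 3.

The Hessian of f at 0 has rank 1. Corank 1: A-series; mu = 3 gives A_3.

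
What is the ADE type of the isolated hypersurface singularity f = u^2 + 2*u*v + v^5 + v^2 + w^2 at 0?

The Hessian of f at 0 is [[2, 2, 0], [2, 2, 0], [0, 0, 2]] with rank 2, so corank 1. A Groebner basis of the Jacobian ideal J(f) in C{u,v,w} is {v^4, u + v, w}; counting standard monomials gives mu = 4. Corank 1: A-series; mu = 4 gives A_4.

A4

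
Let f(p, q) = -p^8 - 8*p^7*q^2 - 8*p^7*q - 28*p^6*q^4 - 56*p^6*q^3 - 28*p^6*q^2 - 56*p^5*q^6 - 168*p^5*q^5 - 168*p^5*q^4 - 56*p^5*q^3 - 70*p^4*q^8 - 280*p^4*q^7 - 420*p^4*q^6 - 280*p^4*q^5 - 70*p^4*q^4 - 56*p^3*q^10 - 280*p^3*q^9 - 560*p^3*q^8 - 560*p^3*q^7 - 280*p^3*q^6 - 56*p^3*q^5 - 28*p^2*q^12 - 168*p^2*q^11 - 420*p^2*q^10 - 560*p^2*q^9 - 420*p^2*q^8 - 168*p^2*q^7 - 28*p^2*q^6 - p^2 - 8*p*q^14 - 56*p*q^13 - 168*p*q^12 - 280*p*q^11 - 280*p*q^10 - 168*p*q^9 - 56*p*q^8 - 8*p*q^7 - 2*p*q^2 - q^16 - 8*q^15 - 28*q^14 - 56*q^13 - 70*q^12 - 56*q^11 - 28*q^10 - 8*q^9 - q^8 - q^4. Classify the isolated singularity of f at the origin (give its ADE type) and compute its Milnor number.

Type A7, Milnor number mu = 7.

The Hessian of f at 0 has rank 1. Corank 1: A-series; mu = 7 gives A_7.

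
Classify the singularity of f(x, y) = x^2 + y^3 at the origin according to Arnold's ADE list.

The Hessian of f at 0 has rank 1. Corank 1: A-series; mu = 2 gives A_2.

A_{2}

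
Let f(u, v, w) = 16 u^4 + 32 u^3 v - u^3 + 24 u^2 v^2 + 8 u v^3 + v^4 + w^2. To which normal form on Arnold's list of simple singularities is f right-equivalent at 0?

E_6

The Hessian of f at 0 has rank 1. Corank 2; j^3 = -u^3 is a perfect cube, so E-series; the 4-jet and mu = 6 give E_6.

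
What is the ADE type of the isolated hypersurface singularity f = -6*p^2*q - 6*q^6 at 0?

D_{7}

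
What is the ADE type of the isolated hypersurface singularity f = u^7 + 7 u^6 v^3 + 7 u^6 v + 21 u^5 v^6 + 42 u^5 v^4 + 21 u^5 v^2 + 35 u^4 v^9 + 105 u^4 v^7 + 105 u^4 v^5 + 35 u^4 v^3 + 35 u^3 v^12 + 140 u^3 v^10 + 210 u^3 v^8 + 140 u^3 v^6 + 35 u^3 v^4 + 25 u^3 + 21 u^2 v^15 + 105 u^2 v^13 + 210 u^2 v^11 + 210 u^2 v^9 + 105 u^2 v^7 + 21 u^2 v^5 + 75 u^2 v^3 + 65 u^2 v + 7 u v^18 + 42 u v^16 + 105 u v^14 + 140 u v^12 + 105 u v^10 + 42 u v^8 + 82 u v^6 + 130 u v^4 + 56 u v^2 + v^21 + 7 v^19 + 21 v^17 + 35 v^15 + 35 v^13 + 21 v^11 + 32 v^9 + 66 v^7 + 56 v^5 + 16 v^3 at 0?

The Hessian of f at 0 has rank 0. Corank 2; j^3 = (u + v)*(5*u + 4*v)^2 has shape L^2 M (L != M), so D-series; mu = 8 gives D_8.

D_8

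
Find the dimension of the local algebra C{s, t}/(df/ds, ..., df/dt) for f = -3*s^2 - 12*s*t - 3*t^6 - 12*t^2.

The Hessian of f at 0 has rank 1. Corank 1: A-series; mu = 5 gives A_5.

5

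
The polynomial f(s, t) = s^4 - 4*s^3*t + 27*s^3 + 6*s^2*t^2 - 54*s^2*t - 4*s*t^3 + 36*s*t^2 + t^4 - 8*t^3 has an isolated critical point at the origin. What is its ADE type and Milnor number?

The Hessian of f at 0 has rank 0. Corank 2; j^3 = (3*s - 2*t)^3 is a perfect cube, so E-series; the 4-jet and mu = 6 give E_6.

Type E_{6}, Milnor number mu = 6.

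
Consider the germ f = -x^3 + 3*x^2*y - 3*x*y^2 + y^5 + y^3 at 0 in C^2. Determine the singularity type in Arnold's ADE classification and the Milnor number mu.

Type E_8, Milnor number mu = 8.

The Hessian of f at 0 is [[0, 0], [0, 0]] with rank 0, so corank 2. A Groebner basis of the Jacobian ideal J(f) in C{x,y} is {y^4, x^2 - 2*x*y + y^2}; counting standard monomials gives mu = 8. Corank 2; j^3 = -(x - y)^3 is a perfect cube, so E-series; the 5-jet and mu = 8 give E_8.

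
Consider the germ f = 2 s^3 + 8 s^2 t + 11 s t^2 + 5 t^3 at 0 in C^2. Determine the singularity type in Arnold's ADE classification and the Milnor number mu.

Type D4, Milnor number mu = 4.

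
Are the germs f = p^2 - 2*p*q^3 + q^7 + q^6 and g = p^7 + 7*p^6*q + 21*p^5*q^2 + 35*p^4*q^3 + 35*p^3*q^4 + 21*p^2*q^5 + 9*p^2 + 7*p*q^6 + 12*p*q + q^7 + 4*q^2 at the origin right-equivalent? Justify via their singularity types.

Yes.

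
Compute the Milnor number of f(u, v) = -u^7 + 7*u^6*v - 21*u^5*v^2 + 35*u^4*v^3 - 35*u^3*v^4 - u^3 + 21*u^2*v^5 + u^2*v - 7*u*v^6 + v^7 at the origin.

The Hessian of f at 0 has rank 0. Corank 2; j^3 = -u^2*(u - v) has shape L^2 M (L != M), so D-series; mu = 8 gives D_8.

8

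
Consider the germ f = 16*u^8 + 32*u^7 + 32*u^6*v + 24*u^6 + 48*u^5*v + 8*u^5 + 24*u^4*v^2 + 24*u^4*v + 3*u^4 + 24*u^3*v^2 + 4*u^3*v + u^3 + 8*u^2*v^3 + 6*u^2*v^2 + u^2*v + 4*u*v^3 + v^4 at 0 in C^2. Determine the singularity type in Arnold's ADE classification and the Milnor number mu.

Type D5, Milnor number mu = 5.

The Hessian of f at 0 has rank 0. Corank 2; j^3 = u^2*(u + v) has shape L^2 M (L != M), so D-series; mu = 5 gives D_5.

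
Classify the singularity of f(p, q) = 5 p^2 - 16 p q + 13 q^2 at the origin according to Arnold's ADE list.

The Hessian of f at 0 has rank 2. Corank 0: nondegenerate Morse point, so A_1.

A_1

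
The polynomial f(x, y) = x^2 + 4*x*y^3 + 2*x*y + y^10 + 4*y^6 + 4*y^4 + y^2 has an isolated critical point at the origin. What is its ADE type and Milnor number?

The Hessian of f at 0 has rank 1. Corank 1: A-series; mu = 9 gives A_9.

Type A_{9}, Milnor number mu = 9.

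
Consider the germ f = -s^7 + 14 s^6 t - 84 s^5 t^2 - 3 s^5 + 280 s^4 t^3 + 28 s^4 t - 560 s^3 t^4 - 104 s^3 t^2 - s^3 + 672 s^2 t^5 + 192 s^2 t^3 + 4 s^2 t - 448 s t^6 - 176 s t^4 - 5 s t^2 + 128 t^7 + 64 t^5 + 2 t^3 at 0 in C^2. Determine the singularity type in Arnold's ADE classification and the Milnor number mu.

Type D6, Milnor number mu = 6.

The Hessian of f at 0 is [[0, 0], [0, 0]] with rank 0, so corank 2. A Groebner basis of the Jacobian ideal J(f) in C{s,t} is {s*t/4 + t^4 - t^2/4, s*t^2 - t^3, s^2 - 13*s*t/4 + 9*t^2/4}; counting standard monomials gives mu = 6. Corank 2; j^3 = -(s - 2*t)*(s - t)^2 has shape L^2 M (L != M), so D-series; mu = 6 gives D_6.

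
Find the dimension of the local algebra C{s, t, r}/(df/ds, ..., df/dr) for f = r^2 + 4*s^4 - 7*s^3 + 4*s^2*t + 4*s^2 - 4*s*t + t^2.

The Hessian of f at 0 is [[8, -4, 0], [-4, 2, 0], [0, 0, 2]] with rank 2, so corank 1. A Groebner basis of the Jacobian ideal J(f) in C{s,t,r} is {t^2, s - t/2, r}; counting standard monomials gives mu = 2. Corank 1: A-series; mu = 2 gives A_2.

2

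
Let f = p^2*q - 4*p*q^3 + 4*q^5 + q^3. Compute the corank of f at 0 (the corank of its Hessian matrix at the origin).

2

The Hessian at 0 is [[0, 0], [0, 0]] of rank 0; hence corank 2.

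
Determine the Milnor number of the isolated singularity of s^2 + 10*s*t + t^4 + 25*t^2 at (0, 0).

3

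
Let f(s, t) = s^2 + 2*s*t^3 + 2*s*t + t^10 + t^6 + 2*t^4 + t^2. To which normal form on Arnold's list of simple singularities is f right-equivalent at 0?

A9

The Hessian of f at 0 has rank 1. Corank 1: A-series; mu = 9 gives A_9.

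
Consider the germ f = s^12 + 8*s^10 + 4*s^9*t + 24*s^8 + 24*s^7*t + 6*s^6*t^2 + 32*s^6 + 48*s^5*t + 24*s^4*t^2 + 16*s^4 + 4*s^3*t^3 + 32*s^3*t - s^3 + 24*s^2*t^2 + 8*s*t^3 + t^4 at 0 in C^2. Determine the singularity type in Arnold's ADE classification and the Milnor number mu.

The Hessian of f at 0 is [[0, 0], [0, 0]] with rank 0, so corank 2. A Groebner basis of the Jacobian ideal J(f) in C{s,t} is {t^4, s*t^2 + t^3/6, s^2}; counting standard monomials gives mu = 6. Corank 2; j^3 = -s^3 is a perfect cube, so E-series; the 4-jet and mu = 6 give E_6.

Type E_{6}, Milnor number mu = 6.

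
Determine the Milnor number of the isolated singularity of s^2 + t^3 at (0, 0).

2

The Hessian of f at 0 has rank 1. Corank 1: A-series; mu = 2 gives A_2.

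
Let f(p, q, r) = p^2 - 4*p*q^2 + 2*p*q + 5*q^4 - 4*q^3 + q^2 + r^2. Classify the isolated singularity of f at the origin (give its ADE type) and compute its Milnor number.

Type A3, Milnor number mu = 3.

The Hessian of f at 0 has rank 2. Corank 1: A-series; mu = 3 gives A_3.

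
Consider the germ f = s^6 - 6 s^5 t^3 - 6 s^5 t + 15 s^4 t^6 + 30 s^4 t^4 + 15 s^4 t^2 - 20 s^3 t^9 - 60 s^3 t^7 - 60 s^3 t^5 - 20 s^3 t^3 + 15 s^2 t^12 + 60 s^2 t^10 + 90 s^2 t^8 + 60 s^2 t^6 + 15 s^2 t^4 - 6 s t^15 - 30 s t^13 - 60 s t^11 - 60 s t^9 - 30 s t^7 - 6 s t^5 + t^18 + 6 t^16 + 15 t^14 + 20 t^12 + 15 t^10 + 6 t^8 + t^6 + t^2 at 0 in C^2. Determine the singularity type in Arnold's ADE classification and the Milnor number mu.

The Hessian of f at 0 has rank 1. Corank 1: A-series; mu = 5 gives A_5.

Type A5, Milnor number mu = 5.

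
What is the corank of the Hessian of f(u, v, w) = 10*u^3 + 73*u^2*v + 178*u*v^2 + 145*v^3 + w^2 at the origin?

2

The Hessian at 0 is [[0, 0, 0], [0, 0, 0], [0, 0, 2]] of rank 1; hence corank 2.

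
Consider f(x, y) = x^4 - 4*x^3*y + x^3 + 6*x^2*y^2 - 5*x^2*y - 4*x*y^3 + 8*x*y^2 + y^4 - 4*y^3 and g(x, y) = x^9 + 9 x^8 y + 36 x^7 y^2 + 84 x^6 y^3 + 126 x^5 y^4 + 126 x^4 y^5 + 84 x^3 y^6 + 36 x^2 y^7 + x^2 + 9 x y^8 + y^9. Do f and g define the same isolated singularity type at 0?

No.

The Hessian of f at 0 has rank 0. Corank 2; j^3 = (x - 2*y)^2*(x - y) has shape L^2 M (L != M), so D-series; mu = 5 gives D_5. The Hessian of g at 0 has rank 1. Corank 1: A-series; mu = 8 gives A_8. f is D_5 but g is A_8, hence not right-equivalent.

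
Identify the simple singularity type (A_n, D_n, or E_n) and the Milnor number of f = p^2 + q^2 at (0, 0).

Type A1, Milnor number mu = 1.

The Hessian of f at 0 is [[2, 0], [0, 2]] with rank 2, so corank 0. A Groebner basis of the Jacobian ideal J(f) in C{p,q} is {p, q}; counting standard monomials gives mu = 1. Corank 0: nondegenerate Morse point, so A_1.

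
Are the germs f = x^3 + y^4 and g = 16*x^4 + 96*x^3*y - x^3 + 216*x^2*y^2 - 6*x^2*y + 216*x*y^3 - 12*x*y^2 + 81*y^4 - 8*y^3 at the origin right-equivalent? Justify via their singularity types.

Yes.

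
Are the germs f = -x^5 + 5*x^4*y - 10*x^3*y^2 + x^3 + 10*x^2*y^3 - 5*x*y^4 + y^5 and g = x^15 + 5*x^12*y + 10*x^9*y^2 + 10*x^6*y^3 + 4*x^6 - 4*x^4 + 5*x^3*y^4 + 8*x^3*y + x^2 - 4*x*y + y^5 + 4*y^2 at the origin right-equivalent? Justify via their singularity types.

No.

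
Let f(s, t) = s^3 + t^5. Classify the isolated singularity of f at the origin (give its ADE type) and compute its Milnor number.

The Hessian of f at 0 is [[0, 0], [0, 0]] with rank 0, so corank 2. A Groebner basis of the Jacobian ideal J(f) in C{s,t} is {t^4, s^2}; counting standard monomials gives mu = 8. Corank 2; j^3 = s^3 is a perfect cube, so E-series; the 5-jet and mu = 8 give E_8.

Type E_{8}, Milnor number mu = 8.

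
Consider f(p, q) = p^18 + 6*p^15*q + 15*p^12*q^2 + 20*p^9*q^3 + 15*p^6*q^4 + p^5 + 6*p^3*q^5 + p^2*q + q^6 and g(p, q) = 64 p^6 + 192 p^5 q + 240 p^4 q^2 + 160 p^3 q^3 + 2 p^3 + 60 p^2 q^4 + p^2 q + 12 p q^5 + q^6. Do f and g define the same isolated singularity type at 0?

The Hessian of f at 0 is [[0, 0], [0, 0]] with rank 0, so corank 2. A Groebner basis of the Jacobian ideal J(f) in C{p,q} is {p^2/6 + q^5, p^3, p*q}; counting standard monomials gives mu = 7. Corank 2; j^3 = p^2*q has shape L^2 M (L != M), so D-series; mu = 7 gives D_7. The Hessian of g at 0 is [[0, 0], [0, 0]] with rank 0, so corank 2. A Groebner basis of the Jacobian ideal J(g) in C{p,q} is {-p*q/12 + q^5, p*q^2, p^2 + p*q/2}; counting standard monomials gives mu = 7. Corank 2; j^3 = p^2*(2*p + q) has shape L^2 M (L != M), so D-series; mu = 7 gives D_7. Both have type D_7, hence right-equivalent.

Yes.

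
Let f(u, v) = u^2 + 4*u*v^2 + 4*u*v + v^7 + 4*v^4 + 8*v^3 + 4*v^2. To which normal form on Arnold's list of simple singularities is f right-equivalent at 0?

The Hessian of f at 0 has rank 1. Corank 1: A-series; mu = 6 gives A_6.

A6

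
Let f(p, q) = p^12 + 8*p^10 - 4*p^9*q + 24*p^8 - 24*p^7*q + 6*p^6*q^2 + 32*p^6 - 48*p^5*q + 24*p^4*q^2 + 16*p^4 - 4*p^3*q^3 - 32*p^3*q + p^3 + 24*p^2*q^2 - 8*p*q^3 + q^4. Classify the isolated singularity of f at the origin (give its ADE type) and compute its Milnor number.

Type E_{6}, Milnor number mu = 6.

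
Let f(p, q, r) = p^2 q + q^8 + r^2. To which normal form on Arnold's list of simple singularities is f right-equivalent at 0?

D_9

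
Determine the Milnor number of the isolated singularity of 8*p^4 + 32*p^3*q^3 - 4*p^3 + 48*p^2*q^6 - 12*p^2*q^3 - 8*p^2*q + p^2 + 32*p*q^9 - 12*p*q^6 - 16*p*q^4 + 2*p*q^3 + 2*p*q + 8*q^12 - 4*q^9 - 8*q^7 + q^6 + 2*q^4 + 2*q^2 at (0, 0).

1

The Hessian of f at 0 has rank 2. Corank 0: nondegenerate Morse point, so A_1.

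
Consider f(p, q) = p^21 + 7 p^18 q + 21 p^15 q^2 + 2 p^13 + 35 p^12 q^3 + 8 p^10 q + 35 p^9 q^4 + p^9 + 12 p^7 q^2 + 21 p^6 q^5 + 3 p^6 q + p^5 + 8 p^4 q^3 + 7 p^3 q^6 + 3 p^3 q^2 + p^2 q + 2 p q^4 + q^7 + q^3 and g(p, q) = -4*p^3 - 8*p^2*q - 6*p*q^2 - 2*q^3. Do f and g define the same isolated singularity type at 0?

The Hessian of f at 0 has rank 0. Corank 2; j^3 = q*(p^2 + q^2) splits into three distinct lines over C (the quadratic factor has nonzero discriminant), so D_4. The Hessian of g at 0 has rank 0. Corank 2; j^3 = -2*(p + q)*(2*p^2 + 2*p*q + q^2) splits into three distinct lines over C (the quadratic factor has nonzero discriminant), so D_4. Both have type D_4, hence right-equivalent.

Yes.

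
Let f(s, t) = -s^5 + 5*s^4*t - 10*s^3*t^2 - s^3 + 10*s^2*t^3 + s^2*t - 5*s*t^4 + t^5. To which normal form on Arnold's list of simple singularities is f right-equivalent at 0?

D6

The Hessian of f at 0 has rank 0. Corank 2; j^3 = -s^2*(s - t) has shape L^2 M (L != M), so D-series; mu = 6 gives D_6.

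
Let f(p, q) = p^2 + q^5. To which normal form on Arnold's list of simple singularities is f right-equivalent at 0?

A4

The Hessian of f at 0 is [[2, 0], [0, 0]] with rank 1, so corank 1. A Groebner basis of the Jacobian ideal J(f) in C{p,q} is {q^4, p}; counting standard monomials gives mu = 4. Corank 1: A-series; mu = 4 gives A_4.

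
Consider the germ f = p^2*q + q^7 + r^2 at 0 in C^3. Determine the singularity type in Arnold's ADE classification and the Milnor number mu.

Type D_{8}, Milnor number mu = 8.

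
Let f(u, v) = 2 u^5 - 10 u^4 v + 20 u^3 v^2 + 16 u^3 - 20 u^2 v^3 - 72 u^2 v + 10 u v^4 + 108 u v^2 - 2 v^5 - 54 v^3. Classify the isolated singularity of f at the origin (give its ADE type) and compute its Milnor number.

The Hessian of f at 0 has rank 0. Corank 2; j^3 = 2*(2*u - 3*v)^3 is a perfect cube, so E-series; the 5-jet and mu = 8 give E_8.

Type E8, Milnor number mu = 8.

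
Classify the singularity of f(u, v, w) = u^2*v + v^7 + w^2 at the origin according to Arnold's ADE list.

D_8

The Hessian of f at 0 is [[0, 0, 0], [0, 0, 0], [0, 0, 2]] with rank 1, so corank 2. A Groebner basis of the Jacobian ideal J(f) in C{u,v,w} is {u^2/7 + v^6, u^3, u*v, w}; counting standard monomials gives mu = 8. Corank 2; j^3 = u^2*v has shape L^2 M (L != M), so D-series; mu = 8 gives D_8.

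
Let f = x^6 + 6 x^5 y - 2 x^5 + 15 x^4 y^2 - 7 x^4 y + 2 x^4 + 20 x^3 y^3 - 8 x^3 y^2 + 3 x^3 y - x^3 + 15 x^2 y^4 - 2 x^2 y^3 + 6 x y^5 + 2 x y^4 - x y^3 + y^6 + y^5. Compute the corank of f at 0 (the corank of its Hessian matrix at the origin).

2

Hessian at 0 has rank 0.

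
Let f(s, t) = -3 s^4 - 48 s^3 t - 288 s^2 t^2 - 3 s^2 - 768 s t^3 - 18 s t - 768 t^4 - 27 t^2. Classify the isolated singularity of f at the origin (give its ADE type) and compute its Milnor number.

Type A3, Milnor number mu = 3.

The Hessian of f at 0 is [[-6, -18], [-18, -54]] with rank 1, so corank 1. A Groebner basis of the Jacobian ideal J(f) in C{s,t} is {t^3, s + 3*t}; counting standard monomials gives mu = 3. Corank 1: A-series; mu = 3 gives A_3.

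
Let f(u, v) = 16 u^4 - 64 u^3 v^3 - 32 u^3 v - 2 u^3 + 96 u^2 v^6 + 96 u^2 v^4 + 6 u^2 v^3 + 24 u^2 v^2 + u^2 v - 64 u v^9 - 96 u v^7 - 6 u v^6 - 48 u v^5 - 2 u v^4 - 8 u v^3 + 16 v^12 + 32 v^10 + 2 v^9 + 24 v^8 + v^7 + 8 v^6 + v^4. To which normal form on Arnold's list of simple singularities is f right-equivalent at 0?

The Hessian of f at 0 is [[0, 0], [0, 0]] with rank 0, so corank 2. A Groebner basis of the Jacobian ideal J(f) in C{u,v} is {u*v^2, u*v/8 + v^3, u^2 - u*v/2}; counting standard monomials gives mu = 5. Corank 2; j^3 = -u^2*(2*u - v) has shape L^2 M (L != M), so D-series; mu = 5 gives D_5.

D_5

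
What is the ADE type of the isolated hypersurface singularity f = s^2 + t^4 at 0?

A_3

The Hessian of f at 0 has rank 1. Corank 1: A-series; mu = 3 gives A_3.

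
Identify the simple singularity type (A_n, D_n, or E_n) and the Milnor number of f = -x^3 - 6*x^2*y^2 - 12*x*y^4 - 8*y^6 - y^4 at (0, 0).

Type E_{6}, Milnor number mu = 6.

The Hessian of f at 0 is [[0, 0], [0, 0]] with rank 0, so corank 2. A Groebner basis of the Jacobian ideal J(f) in C{x,y} is {x^3, x^2*y, x^2/4 + x*y^2, y^3}; counting standard monomials gives mu = 6. Corank 2; j^3 = -x^3 is a perfect cube, so E-series; the 4-jet and mu = 6 give E_6.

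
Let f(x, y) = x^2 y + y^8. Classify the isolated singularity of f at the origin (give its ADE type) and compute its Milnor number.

The Hessian of f at 0 is [[0, 0], [0, 0]] with rank 0, so corank 2. A Groebner basis of the Jacobian ideal J(f) in C{x,y} is {x^2/8 + y^7, x^3, x*y}; counting standard monomials gives mu = 9. Corank 2; j^3 = x^2*y has shape L^2 M (L != M), so D-series; mu = 9 gives D_9.

Type D_9, Milnor number mu = 9.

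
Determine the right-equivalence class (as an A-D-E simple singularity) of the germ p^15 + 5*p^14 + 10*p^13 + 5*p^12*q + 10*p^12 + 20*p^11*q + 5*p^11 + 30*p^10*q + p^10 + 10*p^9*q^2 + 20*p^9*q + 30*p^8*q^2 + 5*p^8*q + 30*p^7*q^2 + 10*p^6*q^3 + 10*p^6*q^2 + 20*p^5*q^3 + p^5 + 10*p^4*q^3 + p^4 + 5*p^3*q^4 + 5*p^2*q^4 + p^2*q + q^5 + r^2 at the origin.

The Hessian of f at 0 is [[0, 0, 0], [0, 0, 0], [0, 0, 2]] with rank 1, so corank 2. A Groebner basis of the Jacobian ideal J(f) in C{p,q,r} is {p^2/5 + q^4, p^3, p*q, r}; counting standard monomials gives mu = 6. Corank 2; j^3 = p^2*q has shape L^2 M (L != M), so D-series; mu = 6 gives D_6.

D6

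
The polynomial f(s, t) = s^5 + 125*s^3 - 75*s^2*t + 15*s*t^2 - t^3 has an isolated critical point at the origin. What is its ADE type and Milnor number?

The Hessian of f at 0 has rank 0. Corank 2; j^3 = (5*s - t)^3 is a perfect cube, so E-series; the 5-jet and mu = 8 give E_8.

Type E_{8}, Milnor number mu = 8.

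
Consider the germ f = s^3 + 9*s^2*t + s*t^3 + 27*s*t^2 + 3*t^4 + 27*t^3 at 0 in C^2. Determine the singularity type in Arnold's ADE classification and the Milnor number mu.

Type E_{7}, Milnor number mu = 7.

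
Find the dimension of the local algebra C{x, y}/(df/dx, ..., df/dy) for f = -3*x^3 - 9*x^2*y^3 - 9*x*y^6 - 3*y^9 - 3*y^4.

6

The Hessian of f at 0 has rank 0. Corank 2; j^3 = -3*x^3 is a perfect cube, so E-series; the 4-jet and mu = 6 give E_6.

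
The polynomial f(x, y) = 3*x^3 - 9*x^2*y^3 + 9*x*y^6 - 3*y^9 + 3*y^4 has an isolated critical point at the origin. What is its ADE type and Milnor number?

The Hessian of f at 0 has rank 0. Corank 2; j^3 = 3*x^3 is a perfect cube, so E-series; the 4-jet and mu = 6 give E_6.

Type E_6, Milnor number mu = 6.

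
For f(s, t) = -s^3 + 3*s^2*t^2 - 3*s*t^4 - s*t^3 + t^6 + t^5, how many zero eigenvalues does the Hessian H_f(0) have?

2

Hessian at 0 has rank 0.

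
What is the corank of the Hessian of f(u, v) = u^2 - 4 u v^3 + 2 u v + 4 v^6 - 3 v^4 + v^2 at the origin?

Hessian at 0 has rank 1.

1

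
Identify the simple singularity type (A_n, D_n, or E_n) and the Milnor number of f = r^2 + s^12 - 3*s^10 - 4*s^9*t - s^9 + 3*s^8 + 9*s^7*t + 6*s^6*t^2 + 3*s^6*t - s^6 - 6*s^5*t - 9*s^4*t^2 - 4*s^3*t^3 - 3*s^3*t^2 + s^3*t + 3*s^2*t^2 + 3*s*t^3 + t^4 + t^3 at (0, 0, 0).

The Hessian of f at 0 has rank 1. Corank 2; j^3 = t^3 is a perfect cube, so E-series; the 4-jet and mu = 7 give E_7.

Type E_{7}, Milnor number mu = 7.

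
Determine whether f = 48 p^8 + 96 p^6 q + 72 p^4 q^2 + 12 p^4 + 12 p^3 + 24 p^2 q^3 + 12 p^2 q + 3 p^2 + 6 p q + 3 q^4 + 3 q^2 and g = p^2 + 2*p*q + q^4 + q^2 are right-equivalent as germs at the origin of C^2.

Yes.

The Hessian of f at 0 is [[6, 6], [6, 6]] with rank 1, so corank 1. A Groebner basis of the Jacobian ideal J(f) in C{p,q} is {p^2 + p/2 + q/2, p*q - p/2 - q/2, p/2 + q^2 + q/2}; counting standard monomials gives mu = 3. Corank 1: A-series; mu = 3 gives A_3. The Hessian of g at 0 is [[2, 2], [2, 2]] with rank 1, so corank 1. A Groebner basis of the Jacobian ideal J(g) in C{p,q} is {q^3, p + q}; counting standard monomials gives mu = 3. Corank 1: A-series; mu = 3 gives A_3. Both have type A_3, hence right-equivalent.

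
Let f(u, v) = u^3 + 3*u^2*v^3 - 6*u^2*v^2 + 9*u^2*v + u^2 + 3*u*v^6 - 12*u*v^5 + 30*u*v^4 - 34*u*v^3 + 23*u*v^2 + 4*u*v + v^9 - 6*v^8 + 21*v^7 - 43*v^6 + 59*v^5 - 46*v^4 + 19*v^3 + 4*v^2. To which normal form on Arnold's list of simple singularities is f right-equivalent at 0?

A_{2}

The Hessian of f at 0 has rank 1. Corank 1: A-series; mu = 2 gives A_2.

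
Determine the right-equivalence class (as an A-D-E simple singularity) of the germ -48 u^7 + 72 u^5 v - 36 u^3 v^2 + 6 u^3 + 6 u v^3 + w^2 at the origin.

The Hessian of f at 0 has rank 1. Corank 2; j^3 = 6*u^3 is a perfect cube, so E-series; the 4-jet and mu = 7 give E_7.

E_{7}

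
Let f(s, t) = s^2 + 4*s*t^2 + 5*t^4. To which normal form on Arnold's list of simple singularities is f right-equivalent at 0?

A_3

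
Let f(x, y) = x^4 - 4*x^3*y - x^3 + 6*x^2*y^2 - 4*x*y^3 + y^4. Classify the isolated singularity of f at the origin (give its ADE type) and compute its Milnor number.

The Hessian of f at 0 has rank 0. Corank 2; j^3 = -x^3 is a perfect cube, so E-series; the 4-jet and mu = 6 give E_6.

Type E6, Milnor number mu = 6.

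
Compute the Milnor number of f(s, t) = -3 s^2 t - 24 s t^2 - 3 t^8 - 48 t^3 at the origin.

9

The Hessian of f at 0 is [[0, 0], [0, 0]] with rank 0, so corank 2. A Groebner basis of the Jacobian ideal J(f) in C{s,t} is {s^2/8 + t^7 - 2*t^2, s^3 + 64*t^3, s*t + 4*t^2}; counting standard monomials gives mu = 9. Corank 2; j^3 = -3*t*(s + 4*t)^2 has shape L^2 M (L != M), so D-series; mu = 9 gives D_9.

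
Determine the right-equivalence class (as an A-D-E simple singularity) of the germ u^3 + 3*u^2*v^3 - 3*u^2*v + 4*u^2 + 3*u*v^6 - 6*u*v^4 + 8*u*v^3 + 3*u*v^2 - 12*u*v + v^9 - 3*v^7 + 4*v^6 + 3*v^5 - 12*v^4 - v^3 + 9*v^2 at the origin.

A_2

The Hessian of f at 0 is [[8, -12], [-12, 18]] with rank 1, so corank 1. A Groebner basis of the Jacobian ideal J(f) in C{u,v} is {v^2, u - 3*v/2}; counting standard monomials gives mu = 2. Corank 1: A-series; mu = 2 gives A_2.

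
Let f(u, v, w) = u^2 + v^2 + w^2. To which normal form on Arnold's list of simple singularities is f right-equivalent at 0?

A1

The Hessian of f at 0 has rank 3. Corank 0: nondegenerate Morse point, so A_1.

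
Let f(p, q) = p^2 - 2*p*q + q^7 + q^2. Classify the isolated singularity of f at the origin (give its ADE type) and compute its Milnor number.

Type A_6, Milnor number mu = 6.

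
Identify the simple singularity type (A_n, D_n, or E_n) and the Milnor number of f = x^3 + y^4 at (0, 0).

Type E_{6}, Milnor number mu = 6.

The Hessian of f at 0 has rank 0. Corank 2; j^3 = x^3 is a perfect cube, so E-series; the 4-jet and mu = 6 give E_6.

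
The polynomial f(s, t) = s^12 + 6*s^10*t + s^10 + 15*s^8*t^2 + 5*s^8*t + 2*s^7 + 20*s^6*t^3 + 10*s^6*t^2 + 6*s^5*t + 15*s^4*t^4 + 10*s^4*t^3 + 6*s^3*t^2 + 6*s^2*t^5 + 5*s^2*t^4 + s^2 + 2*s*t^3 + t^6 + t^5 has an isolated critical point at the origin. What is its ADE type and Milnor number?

Type A_4, Milnor number mu = 4.

The Hessian of f at 0 has rank 1. Corank 1: A-series; mu = 4 gives A_4.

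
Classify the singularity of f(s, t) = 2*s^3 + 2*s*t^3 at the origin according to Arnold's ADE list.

The Hessian of f at 0 is [[0, 0], [0, 0]] with rank 0, so corank 2. A Groebner basis of the Jacobian ideal J(f) in C{s,t} is {s^3, s*t^2, 3*s^2 + t^3}; counting standard monomials gives mu = 7. Corank 2; j^3 = 2*s^3 is a perfect cube, so E-series; the 4-jet and mu = 7 give E_7.

E_{7}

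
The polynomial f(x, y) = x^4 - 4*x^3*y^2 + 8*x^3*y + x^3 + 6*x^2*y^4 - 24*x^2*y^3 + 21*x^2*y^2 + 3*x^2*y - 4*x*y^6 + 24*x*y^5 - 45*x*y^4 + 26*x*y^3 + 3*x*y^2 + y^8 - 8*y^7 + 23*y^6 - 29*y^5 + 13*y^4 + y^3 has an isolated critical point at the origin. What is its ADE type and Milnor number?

Type E_6, Milnor number mu = 6.

The Hessian of f at 0 has rank 0. Corank 2; j^3 = (x + y)^3 is a perfect cube, so E-series; the 4-jet and mu = 6 give E_6.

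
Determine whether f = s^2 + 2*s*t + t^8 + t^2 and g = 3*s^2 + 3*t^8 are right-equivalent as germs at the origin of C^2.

Yes.

The Hessian of f at 0 has rank 1. Corank 1: A-series; mu = 7 gives A_7. The Hessian of g at 0 has rank 1. Corank 1: A-series; mu = 7 gives A_7. Both have type A_7, hence right-equivalent.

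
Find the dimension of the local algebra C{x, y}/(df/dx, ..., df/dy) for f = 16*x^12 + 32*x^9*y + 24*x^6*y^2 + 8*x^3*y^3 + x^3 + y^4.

6

The Hessian of f at 0 has rank 0. Corank 2; j^3 = x^3 is a perfect cube, so E-series; the 4-jet and mu = 6 give E_6.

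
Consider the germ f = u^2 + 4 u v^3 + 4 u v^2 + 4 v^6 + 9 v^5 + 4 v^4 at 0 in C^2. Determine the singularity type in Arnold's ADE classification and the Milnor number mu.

The Hessian of f at 0 has rank 1. Corank 1: A-series; mu = 4 gives A_4.

Type A_{4}, Milnor number mu = 4.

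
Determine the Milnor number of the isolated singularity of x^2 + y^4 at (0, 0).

The Hessian of f at 0 is [[2, 0], [0, 0]] with rank 1, so corank 1. A Groebner basis of the Jacobian ideal J(f) in C{x,y} is {y^3, x}; counting standard monomials gives mu = 3. Corank 1: A-series; mu = 3 gives A_3.

3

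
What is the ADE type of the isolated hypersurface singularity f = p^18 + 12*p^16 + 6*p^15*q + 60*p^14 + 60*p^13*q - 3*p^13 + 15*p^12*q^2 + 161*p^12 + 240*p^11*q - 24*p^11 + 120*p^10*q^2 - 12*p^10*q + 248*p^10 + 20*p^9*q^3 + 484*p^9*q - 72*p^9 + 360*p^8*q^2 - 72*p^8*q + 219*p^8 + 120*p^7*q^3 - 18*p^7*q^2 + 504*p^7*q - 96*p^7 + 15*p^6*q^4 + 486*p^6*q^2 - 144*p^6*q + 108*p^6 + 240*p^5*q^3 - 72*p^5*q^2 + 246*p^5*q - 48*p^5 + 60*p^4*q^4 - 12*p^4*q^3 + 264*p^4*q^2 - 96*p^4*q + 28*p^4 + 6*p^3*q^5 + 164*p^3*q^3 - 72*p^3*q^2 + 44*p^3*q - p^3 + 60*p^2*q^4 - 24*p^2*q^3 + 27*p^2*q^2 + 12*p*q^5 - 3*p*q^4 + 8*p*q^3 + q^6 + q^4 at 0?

The Hessian of f at 0 has rank 0. Corank 2; j^3 = -p^3 is a perfect cube, so E-series; the 4-jet and mu = 6 give E_6.

E_{6}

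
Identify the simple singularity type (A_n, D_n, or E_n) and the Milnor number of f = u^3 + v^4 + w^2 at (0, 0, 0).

The Hessian of f at 0 has rank 1. Corank 2; j^3 = u^3 is a perfect cube, so E-series; the 4-jet and mu = 6 give E_6.

Type E_{6}, Milnor number mu = 6.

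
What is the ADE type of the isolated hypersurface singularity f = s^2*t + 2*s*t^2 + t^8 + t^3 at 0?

D_9

The Hessian of f at 0 is [[0, 0], [0, 0]] with rank 0, so corank 2. A Groebner basis of the Jacobian ideal J(f) in C{s,t} is {s^2/8 + t^7 - t^2/8, s^3 + t^3, s*t + t^2}; counting standard monomials gives mu = 9. Corank 2; j^3 = t*(s + t)^2 has shape L^2 M (L != M), so D-series; mu = 9 gives D_9.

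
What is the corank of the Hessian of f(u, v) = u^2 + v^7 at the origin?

1

The Hessian at 0 is [[2, 0], [0, 0]] of rank 1; hence corank 1.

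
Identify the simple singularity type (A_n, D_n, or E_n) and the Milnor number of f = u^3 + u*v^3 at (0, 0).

Type E_7, Milnor number mu = 7.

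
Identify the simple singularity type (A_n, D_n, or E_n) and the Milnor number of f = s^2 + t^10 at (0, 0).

Type A9, Milnor number mu = 9.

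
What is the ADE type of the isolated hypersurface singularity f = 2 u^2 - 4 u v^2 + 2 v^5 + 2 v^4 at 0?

The Hessian of f at 0 has rank 1. Corank 1: A-series; mu = 4 gives A_4.

A4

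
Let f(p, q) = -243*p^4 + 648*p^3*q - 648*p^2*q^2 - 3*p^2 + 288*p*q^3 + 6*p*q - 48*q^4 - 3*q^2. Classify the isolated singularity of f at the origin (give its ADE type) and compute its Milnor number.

The Hessian of f at 0 is [[-6, 6], [6, -6]] with rank 1, so corank 1. A Groebner basis of the Jacobian ideal J(f) in C{p,q} is {q^3, p - q}; counting standard monomials gives mu = 3. Corank 1: A-series; mu = 3 gives A_3.

Type A_{3}, Milnor number mu = 3.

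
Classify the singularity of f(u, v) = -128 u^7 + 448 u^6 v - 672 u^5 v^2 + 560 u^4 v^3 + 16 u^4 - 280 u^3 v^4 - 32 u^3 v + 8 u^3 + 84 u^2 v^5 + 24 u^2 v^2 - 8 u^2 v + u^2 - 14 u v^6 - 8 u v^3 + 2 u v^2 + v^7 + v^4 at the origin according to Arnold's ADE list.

The Hessian of f at 0 has rank 1. Corank 1: A-series; mu = 6 gives A_6.

A_6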